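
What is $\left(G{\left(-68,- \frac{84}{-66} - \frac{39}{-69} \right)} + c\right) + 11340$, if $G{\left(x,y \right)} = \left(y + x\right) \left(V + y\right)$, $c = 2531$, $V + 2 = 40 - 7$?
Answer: $\frac{748801227}{64009} \approx 11698.0$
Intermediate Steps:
$V = 31$ ($V = -2 + \left(40 - 7\right) = -2 + 33 = 31$)
$G{\left(x,y \right)} = \left(31 + y\right) \left(x + y\right)$ ($G{\left(x,y \right)} = \left(y + x\right) \left(31 + y\right) = \left(x + y\right) \left(31 + y\right) = \left(31 + y\right) \left(x + y\right)$)
$\left(G{\left(-68,- \frac{84}{-66} - \frac{39}{-69} \right)} + c\right) + 11340 = \left(\left(\left(- \frac{84}{-66} - \frac{39}{-69}\right)^{2} + 31 \left(-68\right) + 31 \left(- \frac{84}{-66} - \frac{39}{-69}\right) - 68 \left(- \frac{84}{-66} - \frac{39}{-69}\right)\right) + 2531\right) + 11340 = \left(\left(\left(\left(-84\right) \left(- \frac{1}{66}\right) - - \frac{13}{23}\right)^{2} - 2108 + 31 \left(\left(-84\right) \left(- \frac{1}{66}\right) - - \frac{13}{23}\right) - 68 \left(\left(-84\right) \left(- \frac{1}{66}\right) - - \frac{13}{23}\right)\right) + 2531\right) + 11340 = \left(\left(\left(\frac{14}{11} + \frac{13}{23}\right)^{2} - 2108 + 31 \left(\frac{14}{11} + \frac{13}{23}\right) - 68 \left(\frac{14}{11} + \frac{13}{23}\right)\right) + 2531\right) + 11340 = \left(\left(\left(\frac{465}{253}\right)^{2} - 2108 + 31 \cdot \frac{465}{253} - \frac{31620}{253}\right) + 2531\right) + 11340 = \left(\left(\frac{216225}{64009} - 2108 + \frac{14415}{253} - \frac{31620}{253}\right) + 2531\right) + 11340 = \left(- \frac{139067612}{64009} + 2531\right) + 11340 = \frac{22939167}{64009} + 11340 = \frac{748801227}{64009}$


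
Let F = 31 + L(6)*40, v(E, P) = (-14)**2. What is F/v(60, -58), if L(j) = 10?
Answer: 431/196 ≈ 2.1990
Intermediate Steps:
v(E, P) = 196
F = 431 (F = 31 + 10*40 = 31 + 400 = 431)
F/v(60, -58) = 431/196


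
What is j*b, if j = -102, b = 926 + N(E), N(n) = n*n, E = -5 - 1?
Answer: -98124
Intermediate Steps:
E = -6
N(n) = n**2
b = 962 (b = 926 + (-6)**2 = 926 + 36 = 962)
j*b = -102*962 = -98124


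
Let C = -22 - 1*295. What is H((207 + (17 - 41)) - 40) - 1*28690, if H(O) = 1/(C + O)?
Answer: -4992061/174 ≈ -28690.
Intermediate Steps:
C = -317 (C = -22 - 295 = -317)
H(O) = 1/(-317 + O)
H((207 + (17 - 41)) - 40) - 1*28690 = 1/(-317 + ((207 + (17 - 41)) - 40)) - 1*28690 = 1/(-317 + ((207 - 24) - 40)) - 28690 = 1/(-317 + (183 - 40)) - 28690 = 1/(-317 + 143) - 28690 = 1/(-174) - 28690 = -1/174 - 28690 = -4992061/174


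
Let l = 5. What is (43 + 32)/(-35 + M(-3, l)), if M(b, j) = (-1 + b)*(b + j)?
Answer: -75/43 ≈ -1.7442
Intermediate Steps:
(43 + 32)/(-35 + M(-3, l)) = (43 + 32)/(-35 + ((-3)² - 1*(-3) - 1*5 - 3*5)) = 75/(-35 + (9 + 3 - 5 - 15)) = 75/(-35 - 8) = 75/(-43) = 75*(-1/43) = -75/43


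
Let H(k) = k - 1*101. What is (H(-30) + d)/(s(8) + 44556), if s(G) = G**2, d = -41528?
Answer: -41659/44620 ≈ -0.93364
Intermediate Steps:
H(k) = -101 + k (H(k) = k - 101 = -101 + k)
(H(-30) + d)/(s(8) + 44556) = ((-101 - 30) - 41528)/(8**2 + 44556) = (-131 - 41528)/(64 + 44556) = -41659/44620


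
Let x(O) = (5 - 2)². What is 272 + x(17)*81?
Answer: 1001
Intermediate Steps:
x(O) = 9 (x(O) = 3² = 9)
272 + x(17)*81 = 272 + 9*81 = 272 + 729 = 1001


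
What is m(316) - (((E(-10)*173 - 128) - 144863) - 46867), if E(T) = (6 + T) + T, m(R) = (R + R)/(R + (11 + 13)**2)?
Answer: 43324598/223 ≈ 1.9428e+5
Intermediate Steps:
m(R) = 2*R/(576 + R) (m(R) = (2*R)/(R + 24**2) = (2*R)/(R + 576) = (2*R)/(576 + R) = 2*R/(576 + R))
E(T) = 6 + 2*T
m(316) - (((E(-10)*173 - 128) - 144863) - 46867) = 2*316/(576 + 316) - ((((6 + 2*(-10))*173 - 128) - 144863) - 46867) = 2*316/892 - ((((6 - 20)*173 - 128) - 144863) - 46867) = 2*316*(1/892) - (((-14*173 - 128) - 144863) - 46867) = 158/223 - (((-2422 - 128) - 144863) - 46867) = 158/223 - ((-2550 - 144863) - 46867) = 158/223 - (-147413 - 46867) = 158/223 - 1*(-194280) = 158/223 + 194280 = 43324598/223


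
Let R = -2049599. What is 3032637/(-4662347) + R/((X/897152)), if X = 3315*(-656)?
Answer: 535820353560827561/633682892505 ≈ 8.4557e+5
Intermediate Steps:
X = -2174640
3032637/(-4662347) + R/((X/897152)) = 3032637/(-4662347) - 2049599/((-2174640/897152)) = 3032637*(-1/4662347) - 2049599/((-2174640*1/897152)) = -3032637/4662347 - 2049599/(-135915/56072) = -3032637/4662347 - 2049599*(-56072/135915) = -3032637/4662347 + 114925115128/135915 = 535820353560827561/633682892505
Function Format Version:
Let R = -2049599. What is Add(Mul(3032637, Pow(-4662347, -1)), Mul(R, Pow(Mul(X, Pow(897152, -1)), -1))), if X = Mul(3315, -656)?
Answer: Rational(535820353560827561, 633682892505) ≈ 8.4557e+5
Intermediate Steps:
X = -2174640
Add(Mul(3032637, Pow(-4662347, -1)), Mul(R, Pow(Mul(X, Pow(897152, -1)), -1))) = Add(Mul(3032637, Pow(-4662347, -1)), Mul(-2049599, Pow(Mul(-2174640, Pow(897152, -1)), -1))) = Add(Mul(3032637, Rational(-1, 4662347)), Mul(-2049599, Pow(Mul(-2174640, Rational(1, 897152)), -1))) = Add(Rational(-3032637, 4662347), Mul(-2049599, Pow(Rational(-135915, 56072), -1))) = Add(Rational(-3032637, 4662347), Mul(-2049599, Rational(-56072, 135915))) = Add(Rational(-3032637, 4662347), Rational(114925115128, 135915)) = Rational(535820353560827561, 633682892505)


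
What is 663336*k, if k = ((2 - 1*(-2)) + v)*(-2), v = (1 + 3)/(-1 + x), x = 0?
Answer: 0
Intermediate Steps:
v = -4 (v = (1 + 3)/(-1 + 0) = 4/(-1) = 4*(-1) = -4)
k = 0 (k = ((2 - 1*(-2)) - 4)*(-2) = ((2 + 2) - 4)*(-2) = (4 - 4)*(-2) = 0*(-2) = 0)
663336*k = 663336*0 = 0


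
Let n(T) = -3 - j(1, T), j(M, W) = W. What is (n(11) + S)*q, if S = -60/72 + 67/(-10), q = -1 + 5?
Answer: -1292/15 ≈ -86.133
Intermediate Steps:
q = 4
S = -113/15 (S = -60*1/72 + 67*(-⅒) = -⅚ - 67/10 = -113/15 ≈ -7.5333)
n(T) = -3 - T
(n(11) + S)*q = ((-3 - 1*11) - 113/15)*4 = ((-3 - 11) - 113/15)*4 = (-14 - 113/15)*4 = -323/15*4 = -1292/15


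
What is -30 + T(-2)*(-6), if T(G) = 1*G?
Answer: -18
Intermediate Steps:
T(G) = G
-30 + T(-2)*(-6) = -30 - 2*(-6) = -30 + 12 = -18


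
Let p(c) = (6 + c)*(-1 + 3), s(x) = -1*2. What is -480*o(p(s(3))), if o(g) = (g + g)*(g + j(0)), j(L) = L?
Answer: -61440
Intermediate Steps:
s(x) = -2
p(c) = 12 + 2*c (p(c) = (6 + c)*2 = 12 + 2*c)
o(g) = 2*g² (o(g) = (g + g)*(g + 0) = (2*g)*g = 2*g²)
-480*o(p(s(3))) = -960*(12 + 2*(-2))² = -960*(12 - 4)² = -960*8² = -960*64 = -480*128 = -61440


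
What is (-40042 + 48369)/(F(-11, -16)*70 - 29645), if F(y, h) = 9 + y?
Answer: -8327/29785 ≈ -0.27957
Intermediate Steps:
(-40042 + 48369)/(F(-11, -16)*70 - 29645) = (-40042 + 48369)/((9 - 11)*70 - 29645) = 8327/(-2*70 - 29645) = 8327/(-140 - 29645) = 8327/(-29785) = 8327*(-1/29785) = -8327/29785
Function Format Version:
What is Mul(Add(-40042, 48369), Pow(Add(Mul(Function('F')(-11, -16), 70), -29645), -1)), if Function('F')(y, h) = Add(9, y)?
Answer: Rational(-8327, 29785) ≈ -0.27957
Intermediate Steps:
Mul(Add(-40042, 48369), Pow(Add(Mul(Function('F')(-11, -16), 70), -29645), -1)) = Mul(Add(-40042, 48369), Pow(Add(Mul(Add(9, -11), 70), -29645), -1)) = Mul(8327, Pow(Add(Mul(-2, 70), -29645), -1)) = Mul(8327, Pow(Add(-140, -29645), -1)) = Mul(8327, Pow(-29785, -1)) = Mul(8327, Rational(-1, 29785)) = Rational(-8327, 29785)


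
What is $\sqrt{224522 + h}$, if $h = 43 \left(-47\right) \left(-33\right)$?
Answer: $\sqrt{291215} \approx 539.64$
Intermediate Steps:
$h = 66693$ ($h = \left(-2021\right) \left(-33\right) = 66693$)
$\sqrt{224522 + h} = \sqrt{224522 + 66693} = \sqrt{291215}$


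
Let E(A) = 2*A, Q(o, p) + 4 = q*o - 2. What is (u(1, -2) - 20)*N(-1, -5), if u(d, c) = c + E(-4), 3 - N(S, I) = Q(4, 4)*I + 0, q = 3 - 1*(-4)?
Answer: -3390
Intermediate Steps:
q = 7 (q = 3 + 4 = 7)
Q(o, p) = -6 + 7*o (Q(o, p) = -4 + (7*o - 2) = -4 + (-2 + 7*o) = -6 + 7*o)
N(S, I) = 3 - 22*I (N(S, I) = 3 - ((-6 + 7*4)*I + 0) = 3 - ((-6 + 28)*I + 0) = 3 - (22*I + 0) = 3 - 22*I)
u(d, c) = -8 + c (u(d, c) = c + 2*(-4) = c - 8 = -8 + c)
(u(1, -2) - 20)*N(-1, -5) = ((-8 - 2) - 20)*(3 - 22*(-5)) = (-10 - 20)*(3 + 110) = -30*113 = -3390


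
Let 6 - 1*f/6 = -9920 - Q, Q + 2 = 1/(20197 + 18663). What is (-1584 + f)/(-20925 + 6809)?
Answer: -1126162803/274273880 ≈ -4.1060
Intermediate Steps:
Q = -77719/38860 (Q = -2 + 1/(20197 + 18663) = -2 + 1/38860 = -77719/38860 ≈ -2.0000)
f = 1156939923/19430 (f = 36 - 6*(-9920 - 1*(-77719/38860)) = 36 - 6*(-9920 + 77719/38860) = 36 - 6*(-385413481/38860) = 36 + 1156240443/19430 = 1156939923/19430 ≈ 59544.)
(-1584 + f)/(-20925 + 6809) = (-1584 + 1156939923/19430)/(-20925 + 6809) = (1126162803/19430)/(-14116) = (1126162803/19430)*(-1/14116) = -1126162803/274273880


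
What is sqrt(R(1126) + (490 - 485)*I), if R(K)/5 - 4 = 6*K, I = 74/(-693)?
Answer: sqrt(1803573310)/231 ≈ 183.85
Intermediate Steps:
I = -74/693 (I = 74*(-1/693) = -74/693 ≈ -0.10678)
R(K) = 20 + 30*K (R(K) = 20 + 5*(6*K) = 20 + 30*K)
sqrt(R(1126) + (490 - 485)*I) = sqrt((20 + 30*1126) + (490 - 485)*(-74/693)) = sqrt((20 + 33780) + 5*(-74/693)) = sqrt(33800 - 370/693) = sqrt(23423030/693) = sqrt(1803573310)/231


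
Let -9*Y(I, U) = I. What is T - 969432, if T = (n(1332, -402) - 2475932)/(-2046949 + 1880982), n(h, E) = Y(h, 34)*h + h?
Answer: -160891049008/165967 ≈ -9.6942e+5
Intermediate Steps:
Y(I, U) = -I/9
n(h, E) = h - h²/9 (n(h, E) = (-h/9)*h + h = -h²/9 + h = h - h²/9)
T = 2671736/165967 (T = ((⅑)*1332*(9 - 1*1332) - 2475932)/(-2046949 + 1880982) = ((⅑)*1332*(9 - 1332) - 2475932)/(-165967) = ((⅑)*1332*(-1323) - 2475932)*(-1/165967) = (-195804 - 2475932)*(-1/165967) = -2671736*(-1/165967) = 2671736/165967 ≈ 16.098)
T - 969432 = 2671736/165967 - 969432 = -160891049008/165967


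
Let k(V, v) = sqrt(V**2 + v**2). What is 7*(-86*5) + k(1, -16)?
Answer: -3010 + sqrt(257) ≈ -2994.0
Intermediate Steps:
7*(-86*5) + k(1, -16) = 7*(-86*5) + sqrt(1**2 + (-16)**2) = 7*(-43*10) + sqrt(1 + 256) = 7*(-430) + sqrt(257) = -3010 + sqrt(257)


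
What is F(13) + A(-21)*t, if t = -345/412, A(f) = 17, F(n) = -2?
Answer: -6689/412 ≈ -16.235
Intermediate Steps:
t = -345/412 (t = -345*1/412 = -345/412 ≈ -0.83738)
F(13) + A(-21)*t = -2 + 17*(-345/412) = -2 - 5865/412 = -6689/412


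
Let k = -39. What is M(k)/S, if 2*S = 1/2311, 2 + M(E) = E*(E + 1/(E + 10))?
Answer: 203783980/29 ≈ 7.0270e+6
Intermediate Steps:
M(E) = -2 + E*(E + 1/(10 + E)) (M(E) = -2 + E*(E + 1/(E + 10)) = -2 + E*(E + 1/(10 + E)))
S = 1/4622 (S = (1/2)/2311 = (1/2)*(1/2311) = 1/4622 ≈ 0.00021636)
M(k)/S = ((-20 + (-39)**3 - 1*(-39) + 10*(-39)**2)/(10 - 39))/(1/4622) = ((-20 - 59319 + 39 + 10*1521)/(-29))*4622 = -(-20 - 59319 + 39 + 15210)/29*4622 = -1/29*(-44090)*4622 = (44090/29)*4622 = 203783980/29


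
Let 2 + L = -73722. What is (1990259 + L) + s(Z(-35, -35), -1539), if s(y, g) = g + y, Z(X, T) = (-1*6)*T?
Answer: 1915206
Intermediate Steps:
L = -73724 (L = -2 - 73722 = -73724)
Z(X, T) = -6*T
(1990259 + L) + s(Z(-35, -35), -1539) = (1990259 - 73724) + (-1539 - 6*(-35)) = 1916535 + (-1539 + 210) = 1916535 - 1329 = 1915206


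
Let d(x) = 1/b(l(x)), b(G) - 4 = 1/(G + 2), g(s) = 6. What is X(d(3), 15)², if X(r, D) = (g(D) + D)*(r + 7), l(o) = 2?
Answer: 6671889/289 ≈ 23086.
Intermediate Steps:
b(G) = 4 + 1/(2 + G) (b(G) = 4 + 1/(G + 2) = 4 + 1/(2 + G))
d(x) = 4/17 (d(x) = 1/((9 + 4*2)/(2 + 2)) = 1/((9 + 8)/4) = 1/((¼)*17) = 1/(17/4) = 4/17)
X(r, D) = (6 + D)*(7 + r) (X(r, D) = (6 + D)*(r + 7) = (6 + D)*(7 + r))
X(d(3), 15)² = (42 + 6*(4/17) + 7*15 + 15*(4/17))² = (42 + 24/17 + 105 + 60/17)² = (2583/17)² = 6671889/289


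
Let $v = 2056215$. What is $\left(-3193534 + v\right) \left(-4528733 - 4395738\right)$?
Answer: $10149970433249$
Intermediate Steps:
$\left(-3193534 + v\right) \left(-4528733 - 4395738\right) = \left(-3193534 + 2056215\right) \left(-4528733 - 4395738\right) = \left(-1137319\right) \left(-8924471\right) = 10149970433249$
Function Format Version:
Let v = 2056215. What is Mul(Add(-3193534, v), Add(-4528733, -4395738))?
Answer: 10149970433249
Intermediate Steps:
Mul(Add(-3193534, v), Add(-4528733, -4395738)) = Mul(Add(-3193534, 2056215), Add(-4528733, -4395738)) = Mul(-1137319, -8924471) = 10149970433249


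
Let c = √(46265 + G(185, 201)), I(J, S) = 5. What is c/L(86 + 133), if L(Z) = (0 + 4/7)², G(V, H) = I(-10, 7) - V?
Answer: 49*√46085/16 ≈ 657.44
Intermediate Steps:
G(V, H) = 5 - V
c = √46085 (c = √(46265 + (5 - 1*185)) = √(46265 + (5 - 185)) = √(46265 - 180) = √46085 ≈ 214.67)
L(Z) = 16/49 (L(Z) = (0 + 4*(⅐))² = (0 + 4/7)² = (4/7)² = 16/49)
c/L(86 + 133) = √46085/(16/49) = √46085*(49/16) = 49*√46085/16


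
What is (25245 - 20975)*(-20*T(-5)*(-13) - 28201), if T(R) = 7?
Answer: -112646870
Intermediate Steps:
(25245 - 20975)*(-20*T(-5)*(-13) - 28201) = (25245 - 20975)*(-20*7*(-13) - 28201) = 4270*(-140*(-13) - 28201) = 4270*(1820 - 28201) = 4270*(-26381) = -112646870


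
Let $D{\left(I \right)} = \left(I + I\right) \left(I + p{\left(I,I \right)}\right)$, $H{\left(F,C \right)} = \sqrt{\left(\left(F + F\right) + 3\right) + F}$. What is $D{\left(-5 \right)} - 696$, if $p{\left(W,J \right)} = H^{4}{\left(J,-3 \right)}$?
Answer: $-2086$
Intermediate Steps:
$H{\left(F,C \right)} = \sqrt{3 + 3 F}$ ($H{\left(F,C \right)} = \sqrt{\left(2 F + 3\right) + F} = \sqrt{\left(3 + 2 F\right) + F} = \sqrt{3 + 3 F}$)
$p{\left(W,J \right)} = \left(3 + 3 J\right)^{2}$ ($p{\left(W,J \right)} = \left(\sqrt{3 + 3 J}\right)^{4} = \left(3 + 3 J\right)^{2}$)
$D{\left(I \right)} = 2 I \left(I + 9 \left(1 + I\right)^{2}\right)$ ($D{\left(I \right)} = \left(I + I\right) \left(I + 9 \left(1 + I\right)^{2}\right) = 2 I \left(I + 9 \left(1 + I\right)^{2}\right)$)
$D{\left(-5 \right)} - 696 = 2 \left(-5\right) \left(-5 + 9 \left(1 - 5\right)^{2}\right) - 696 = 2 \left(-5\right) \left(-5 + 9 \left(-4\right)^{2}\right) - 696 = 2 \left(-5\right) \left(-5 + 9 \cdot 16\right) - 696 = 2 \left(-5\right) \left(-5 + 144\right) - 696 = 2 \left(-5\right) 139 - 696 = -1390 - 696 = -2086$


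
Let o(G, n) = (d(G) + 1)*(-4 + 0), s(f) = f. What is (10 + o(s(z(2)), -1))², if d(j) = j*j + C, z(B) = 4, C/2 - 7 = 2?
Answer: 16900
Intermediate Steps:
C = 18 (C = 14 + 2*2 = 14 + 4 = 18)
d(j) = 18 + j² (d(j) = j*j + 18 = j² + 18 = 18 + j²)
o(G, n) = -76 - 4*G² (o(G, n) = ((18 + G²) + 1)*(-4 + 0) = (19 + G²)*(-4) = -76 - 4*G²)
(10 + o(s(z(2)), -1))² = (10 + (-76 - 4*4²))² = (10 + (-76 - 4*16))² = (10 + (-76 - 64))² = (10 - 140)² = (-130)² = 16900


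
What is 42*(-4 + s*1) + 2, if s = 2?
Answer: -82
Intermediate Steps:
42*(-4 + s*1) + 2 = 42*(-4 + 2*1) + 2 = 42*(-4 + 2) + 2 = 42*(-2) + 2 = -84 + 2 = -82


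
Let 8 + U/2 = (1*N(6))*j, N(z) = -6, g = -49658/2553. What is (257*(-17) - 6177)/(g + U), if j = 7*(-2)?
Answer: -13461969/169199 ≈ -79.563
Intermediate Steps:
g = -49658/2553 (g = -49658*1/2553 = -49658/2553 ≈ -19.451)
j = -14
U = 152 (U = -16 + 2*((1*(-6))*(-14)) = -16 + 2*(-6*(-14)) = -16 + 2*84 = -16 + 168 = 152)
(257*(-17) - 6177)/(g + U) = (257*(-17) - 6177)/(-49658/2553 + 152) = (-4369 - 6177)/(338398/2553) = -10546*2553/338398 = -13461969/169199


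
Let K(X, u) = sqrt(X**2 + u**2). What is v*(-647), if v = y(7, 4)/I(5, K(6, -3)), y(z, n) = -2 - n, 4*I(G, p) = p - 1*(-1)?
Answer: -3882/11 + 11646*sqrt(5)/11 ≈ 2014.5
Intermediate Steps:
I(G, p) = 1/4 + p/4 (I(G, p) = (p - 1*(-1))/4 = (p + 1)/4 = (1 + p)/4 = 1/4 + p/4)
v = -6/(1/4 + 3*sqrt(5)/4) (v = (-2 - 1*4)/(1/4 + sqrt(6**2 + (-3)**2)/4) = (-2 - 4)/(1/4 + sqrt(36 + 9)/4) = -6/(1/4 + sqrt(45)/4) = -6/(1/4 + (3*sqrt(5))/4) = -6/(1/4 + 3*sqrt(5)/4) ≈ -3.1136)
v*(-647) = (6/11 - 18*sqrt(5)/11)*(-647) = -3882/11 + 11646*sqrt(5)/11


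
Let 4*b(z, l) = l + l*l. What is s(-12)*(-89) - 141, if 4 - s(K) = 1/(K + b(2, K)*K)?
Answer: -202865/408 ≈ -497.22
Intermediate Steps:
b(z, l) = l/4 + l²/4 (b(z, l) = (l + l*l)/4 = (l + l²)/4 = l/4 + l²/4)
s(K) = 4 - 1/(K + K²*(1 + K)/4) (s(K) = 4 - 1/(K + (K*(1 + K)/4)*K) = 4 - 1/(K + K²*(1 + K)/4))
s(-12)*(-89) - 141 = (4*(-1 + 4*(-12) + (-12)²*(1 - 12))/(-12*(4 - 12*(1 - 12))))*(-89) - 141 = (4*(-1/12)*(-1 - 48 + 144*(-11))/(4 - 12*(-11)))*(-89) - 141 = (4*(-1/12)*(-1 - 48 - 1584)/(4 + 132))*(-89) - 141 = (4*(-1/12)*(-1633)/136)*(-89) - 141 = (4*(-1/12)*(1/136)*(-1633))*(-89) - 141 = (1633/408)*(-89) - 141 = -145337/408 - 141 = -202865/408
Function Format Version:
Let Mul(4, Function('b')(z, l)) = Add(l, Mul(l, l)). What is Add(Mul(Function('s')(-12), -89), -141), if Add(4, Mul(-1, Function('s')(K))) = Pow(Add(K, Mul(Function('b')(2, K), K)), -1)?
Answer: Rational(-202865, 408) ≈ -497.22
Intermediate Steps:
Function('b')(z, l) = Add(Mul(Rational(1, 4), l), Mul(Rational(1, 4), Pow(l, 2))) (Function('b')(z, l) = Mul(Rational(1, 4), Add(l, Mul(l, l))) = Mul(Rational(1, 4), Add(l, Pow(l, 2))) = Add(Mul(Rational(1, 4), l), Mul(Rational(1, 4), Pow(l, 2))))
Function('s')(K) = Add(4, Mul(-1, Pow(Add(K, Mul(Rational(1, 4), Pow(K, 2), Add(1, K))), -1))) (Function('s')(K) = Add(4, Mul(-1, Pow(Add(K, Mul(Mul(Rational(1, 4), K, Add(1, K)), K)), -1))) = Add(4, Mul(-1, Pow(Add(K, Mul(Rational(1, 4), Pow(K, 2), Add(1, K))), -1))))
Add(Mul(Function('s')(-12), -89), -141) = Add(Mul(Mul(4, Pow(-12, -1), Pow(Add(4, Mul(-12, Add(1, -12))), -1), Add(-1, Mul(4, -12), Mul(Pow(-12, 2), Add(1, -12)))), -89), -141) = Add(Mul(Mul(4, Rational(-1, 12), Pow(Add(4, Mul(-12, -11)), -1), Add(-1, -48, Mul(144, -11))), -89), -141) = Add(Mul(Mul(4, Rational(-1, 12), Pow(Add(4, 132), -1), Add(-1, -48, -1584)), -89), -141) = Add(Mul(Mul(4, Rational(-1, 12), Pow(136, -1), -1633), -89), -141) = Add(Mul(Mul(4, Rational(-1, 12), Rational(1, 136), -1633), -89), -141) = Add(Mul(Rational(1633, 408), -89), -141) = Add(Rational(-145337, 408), -141) = Rational(-202865, 408)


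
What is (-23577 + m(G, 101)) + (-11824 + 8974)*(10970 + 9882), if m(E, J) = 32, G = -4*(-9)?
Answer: -59451745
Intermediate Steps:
G = 36
(-23577 + m(G, 101)) + (-11824 + 8974)*(10970 + 9882) = (-23577 + 32) + (-11824 + 8974)*(10970 + 9882) = -23545 - 2850*20852 = -23545 - 59428200 = -59451745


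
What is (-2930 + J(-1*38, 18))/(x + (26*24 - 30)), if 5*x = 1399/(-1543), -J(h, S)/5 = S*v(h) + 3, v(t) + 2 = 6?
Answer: -25498075/4581311 ≈ -5.5657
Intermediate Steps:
v(t) = 4 (v(t) = -2 + 6 = 4)
J(h, S) = -15 - 20*S (J(h, S) = -5*(S*4 + 3) = -5*(4*S + 3) = -5*(3 + 4*S) = -15 - 20*S)
x = -1399/7715 (x = (1399/(-1543))/5 = (1399*(-1/1543))/5 = (⅕)*(-1399/1543) = -1399/7715 ≈ -0.18133)
(-2930 + J(-1*38, 18))/(x + (26*24 - 30)) = (-2930 + (-15 - 20*18))/(-1399/7715 + (26*24 - 30)) = (-2930 + (-15 - 360))/(-1399/7715 + (624 - 30)) = (-2930 - 375)/(-1399/7715 + 594) = -3305/4581311/7715 = -3305*7715/4581311 = -25498075/4581311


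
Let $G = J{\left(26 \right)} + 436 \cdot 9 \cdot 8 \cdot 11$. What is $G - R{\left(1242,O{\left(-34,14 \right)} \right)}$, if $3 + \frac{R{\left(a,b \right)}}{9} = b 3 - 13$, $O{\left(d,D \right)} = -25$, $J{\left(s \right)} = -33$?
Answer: $346098$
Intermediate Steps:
$R{\left(a,b \right)} = -144 + 27 b$ ($R{\left(a,b \right)} = -27 + 9 \left(b 3 - 13\right) = -27 + 9 \left(3 b - 13\right) = -27 + 9 \left(-13 + 3 b\right) = -27 + \left(-117 + 27 b\right) = -144 + 27 b$)
$G = 345279$ ($G = -33 + 436 \cdot 9 \cdot 8 \cdot 11 = -33 + 436 \cdot 72 \cdot 11 = -33 + 436 \cdot 792 = -33 + 345312 = 345279$)
$G - R{\left(1242,O{\left(-34,14 \right)} \right)} = 345279 - \left(-144 + 27 \left(-25\right)\right) = 345279 - \left(-144 - 675\right) = 345279 - -819 = 345279 + 819 = 346098$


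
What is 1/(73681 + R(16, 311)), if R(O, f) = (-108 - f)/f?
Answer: 311/22914372 ≈ 1.3572e-5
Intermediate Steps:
R(O, f) = (-108 - f)/f
1/(73681 + R(16, 311)) = 1/(73681 + (-108 - 1*311)/311) = 1/(73681 + (-108 - 311)/311) = 1/(73681 + (1/311)*(-419)) = 1/(73681 - 419/311) = 1/(22914372/311) = 311/22914372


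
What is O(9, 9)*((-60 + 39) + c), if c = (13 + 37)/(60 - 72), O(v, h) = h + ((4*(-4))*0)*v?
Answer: -453/2 ≈ -226.50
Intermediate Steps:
O(v, h) = h (O(v, h) = h + (-16*0)*v = h + 0*v = h + 0 = h)
c = -25/6 (c = 50/(-12) = 50*(-1/12) = -25/6 ≈ -4.1667)
O(9, 9)*((-60 + 39) + c) = 9*((-60 + 39) - 25/6) = 9*(-21 - 25/6) = 9*(-151/6) = -453/2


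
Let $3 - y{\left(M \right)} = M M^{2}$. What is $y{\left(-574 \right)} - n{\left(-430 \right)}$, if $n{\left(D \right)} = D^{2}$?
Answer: $188934327$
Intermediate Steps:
$y{\left(M \right)} = 3 - M^{3}$ ($y{\left(M \right)} = 3 - M M^{2} = 3 - M^{3}$)
$y{\left(-574 \right)} - n{\left(-430 \right)} = \left(3 - \left(-574\right)^{3}\right) - \left(-430\right)^{2} = \left(3 - -189119224\right) - 184900 = \left(3 + 189119224\right) - 184900 = 189119227 - 184900 = 188934327$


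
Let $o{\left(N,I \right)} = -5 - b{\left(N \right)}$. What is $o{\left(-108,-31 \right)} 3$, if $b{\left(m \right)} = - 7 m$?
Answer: $-2283$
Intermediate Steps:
$o{\left(N,I \right)} = -5 + 7 N$ ($o{\left(N,I \right)} = -5 - - 7 N = -5 + 7 N$)
$o{\left(-108,-31 \right)} 3 = \left(-5 + 7 \left(-108\right)\right) 3 = \left(-5 - 756\right) 3 = \left(-761\right) 3 = -2283$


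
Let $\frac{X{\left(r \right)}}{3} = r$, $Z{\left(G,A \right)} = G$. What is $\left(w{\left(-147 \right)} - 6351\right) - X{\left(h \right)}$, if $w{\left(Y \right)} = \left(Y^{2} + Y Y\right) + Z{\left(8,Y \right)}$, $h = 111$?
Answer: $36542$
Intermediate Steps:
$X{\left(r \right)} = 3 r$
$w{\left(Y \right)} = 8 + 2 Y^{2}$ ($w{\left(Y \right)} = \left(Y^{2} + Y Y\right) + 8 = \left(Y^{2} + Y^{2}\right) + 8 = 2 Y^{2} + 8 = 8 + 2 Y^{2}$)
$\left(w{\left(-147 \right)} - 6351\right) - X{\left(h \right)} = \left(\left(8 + 2 \left(-147\right)^{2}\right) - 6351\right) - 3 \cdot 111 = \left(\left(8 + 2 \cdot 21609\right) - 6351\right) - 333 = \left(\left(8 + 43218\right) - 6351\right) - 333 = \left(43226 - 6351\right) - 333 = 36875 - 333 = 36542$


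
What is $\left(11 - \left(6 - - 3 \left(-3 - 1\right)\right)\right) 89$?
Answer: $1513$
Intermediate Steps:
$\left(11 - \left(6 - - 3 \left(-3 - 1\right)\right)\right) 89 = \left(11 - \left(6 - \left(-3\right) \left(-4\right)\right)\right) 89 = \left(11 + \left(1 \cdot 12 - 6\right)\right) 89 = \left(11 + \left(12 - 6\right)\right) 89 = \left(11 + 6\right) 89 = 17 \cdot 89 = 1513$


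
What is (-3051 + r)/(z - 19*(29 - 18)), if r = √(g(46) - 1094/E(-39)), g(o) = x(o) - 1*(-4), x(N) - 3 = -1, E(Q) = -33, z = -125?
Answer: 3051/334 - √10659/5511 ≈ 9.1160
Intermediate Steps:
x(N) = 2 (x(N) = 3 - 1 = 2)
g(o) = 6 (g(o) = 2 - 1*(-4) = 2 + 4 = 6)
r = 2*√10659/33 (r = √(6 - 1094/(-33)) = √(6 - 1094*(-1/33)) = √(6 + 1094/33) = √(1292/33) = 2*√10659/33 ≈ 6.2571)
(-3051 + r)/(z - 19*(29 - 18)) = (-3051 + 2*√10659/33)/(-125 - 19*(29 - 18)) = (-3051 + 2*√10659/33)/(-125 - 19*11) = (-3051 + 2*√10659/33)/(-125 - 209) = (-3051 + 2*√10659/33)/(-334) = (-3051 + 2*√10659/33)*(-1/334) = 3051/334 - √10659/5511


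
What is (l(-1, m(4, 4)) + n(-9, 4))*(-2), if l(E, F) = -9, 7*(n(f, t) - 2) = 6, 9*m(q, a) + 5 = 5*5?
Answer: 86/7 ≈ 12.286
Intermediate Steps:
m(q, a) = 20/9 (m(q, a) = -5/9 + (5*5)/9 = -5/9 + (⅑)*25 = -5/9 + 25/9 = 20/9)
n(f, t) = 20/7 (n(f, t) = 2 + (⅐)*6 = 2 + 6/7 = 20/7)
(l(-1, m(4, 4)) + n(-9, 4))*(-2) = (-9 + 20/7)*(-2) = -43/7*(-2) = 86/7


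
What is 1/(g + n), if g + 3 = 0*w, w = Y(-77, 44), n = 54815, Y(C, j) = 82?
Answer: 1/54812 ≈ 1.8244e-5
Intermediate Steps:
w = 82
g = -3 (g = -3 + 0*82 = -3 + 0 = -3)
1/(g + n) = 1/(-3 + 54815) = 1/54812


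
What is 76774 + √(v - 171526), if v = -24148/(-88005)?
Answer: 76774 + I*√1328446166023410/88005 ≈ 76774.0 + 414.16*I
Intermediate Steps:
v = 24148/88005 (v = -24148*(-1/88005) = 24148/88005 ≈ 0.27439)
76774 + √(v - 171526) = 76774 + √(24148/88005 - 171526) = 76774 + √(-15095121482/88005) = 76774 + I*√1328446166023410/88005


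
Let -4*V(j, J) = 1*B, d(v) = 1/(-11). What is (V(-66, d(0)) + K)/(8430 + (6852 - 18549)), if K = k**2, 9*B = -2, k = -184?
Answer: -609409/58806 ≈ -10.363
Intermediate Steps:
d(v) = -1/11
B = -2/9 (B = (1/9)*(-2) = -2/9 ≈ -0.22222)
V(j, J) = 1/18 (V(j, J) = -(-2)/(4*9) = -1/4*(-2/9) = 1/18)
K = 33856 (K = (-184)**2 = 33856)
(V(-66, d(0)) + K)/(8430 + (6852 - 18549)) = (1/18 + 33856)/(8430 + (6852 - 18549)) = 609409/(18*(8430 - 11697)) = (609409/18)/(-3267) = (609409/18)*(-1/3267) = -609409/58806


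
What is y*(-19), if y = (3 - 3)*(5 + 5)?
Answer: 0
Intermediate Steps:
y = 0 (y = 0*10 = 0)
y*(-19) = 0*(-19) = 0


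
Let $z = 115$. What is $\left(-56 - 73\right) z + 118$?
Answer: $-14717$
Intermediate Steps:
$\left(-56 - 73\right) z + 118 = \left(-56 - 73\right) 115 + 118 = \left(-129\right) 115 + 118 = -14835 + 118 = -14717$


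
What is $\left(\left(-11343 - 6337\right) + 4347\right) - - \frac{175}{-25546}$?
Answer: $- \frac{340604993}{25546} \approx -13333.0$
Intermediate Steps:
$\left(\left(-11343 - 6337\right) + 4347\right) - - \frac{175}{-25546} = \left(-17680 + 4347\right) - \left(-175\right) \left(- \frac{1}{25546}\right) = -13333 - \frac{175}{25546} = - \frac{340604993}{25546}$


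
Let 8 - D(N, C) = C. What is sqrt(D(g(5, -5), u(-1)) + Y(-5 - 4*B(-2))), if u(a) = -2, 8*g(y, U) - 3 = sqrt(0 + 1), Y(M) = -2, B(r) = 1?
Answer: 2*sqrt(2) ≈ 2.8284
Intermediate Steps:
g(y, U) = 1/2 (g(y, U) = 3/8 + sqrt(0 + 1)/8 = 3/8 + sqrt(1)/8 = 3/8 + (1/8)*1 = 3/8 + 1/8 = 1/2)
D(N, C) = 8 - C
sqrt(D(g(5, -5), u(-1)) + Y(-5 - 4*B(-2))) = sqrt((8 - 1*(-2)) - 2) = sqrt((8 + 2) - 2) = sqrt(10 - 2) = sqrt(8) = 2*sqrt(2)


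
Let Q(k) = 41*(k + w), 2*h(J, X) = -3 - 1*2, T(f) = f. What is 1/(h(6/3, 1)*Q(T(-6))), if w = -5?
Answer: 2/2255 ≈ 0.00088692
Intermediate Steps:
h(J, X) = -5/2 (h(J, X) = (-3 - 1*2)/2 = (-3 - 2)/2 = (½)*(-5) = -5/2)
Q(k) = -205 + 41*k (Q(k) = 41*(k - 5) = 41*(-5 + k) = -205 + 41*k)
1/(h(6/3, 1)*Q(T(-6))) = 1/(-5*(-205 + 41*(-6))/2) = 1/(-5*(-205 - 246)/2) = 1/(-5/2*(-451)) = 1/(2255/2) = 2/2255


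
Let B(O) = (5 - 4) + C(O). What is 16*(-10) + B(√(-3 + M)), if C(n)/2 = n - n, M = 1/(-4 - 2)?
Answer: -159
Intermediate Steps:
M = -⅙ (M = 1/(-6) = -⅙ ≈ -0.16667)
C(n) = 0 (C(n) = 2*(n - n) = 2*0 = 0)
B(O) = 1 (B(O) = (5 - 4) + 0 = 1 + 0 = 1)
16*(-10) + B(√(-3 + M)) = 16*(-10) + 1 = -160 + 1 = -159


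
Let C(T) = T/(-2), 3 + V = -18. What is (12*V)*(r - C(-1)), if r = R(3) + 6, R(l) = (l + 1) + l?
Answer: -3150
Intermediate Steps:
V = -21 (V = -3 - 18 = -21)
R(l) = 1 + 2*l (R(l) = (1 + l) + l = 1 + 2*l)
C(T) = -T/2 (C(T) = T*(-½) = -T/2)
r = 13 (r = (1 + 2*3) + 6 = (1 + 6) + 6 = 7 + 6 = 13)
(12*V)*(r - C(-1)) = (12*(-21))*(13 - (-1)*(-1)/2) = -252*(13 - 1*½) = -252*(13 - ½) = -252*25/2 = -3150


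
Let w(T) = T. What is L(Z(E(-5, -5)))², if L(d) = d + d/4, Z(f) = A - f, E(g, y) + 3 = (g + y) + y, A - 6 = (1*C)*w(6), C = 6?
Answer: 5625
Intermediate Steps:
A = 42 (A = 6 + (1*6)*6 = 6 + 6*6 = 6 + 36 = 42)
E(g, y) = -3 + g + 2*y (E(g, y) = -3 + ((g + y) + y) = -3 + (g + 2*y) = -3 + g + 2*y)
Z(f) = 42 - f
L(d) = 5*d/4 (L(d) = d + d*(¼) = d + d/4 = 5*d/4)
L(Z(E(-5, -5)))² = (5*(42 - (-3 - 5 + 2*(-5)))/4)² = (5*(42 - (-3 - 5 - 10))/4)² = (5*(42 - 1*(-18))/4)² = (5*(42 + 18)/4)² = ((5/4)*60)² = 75² = 5625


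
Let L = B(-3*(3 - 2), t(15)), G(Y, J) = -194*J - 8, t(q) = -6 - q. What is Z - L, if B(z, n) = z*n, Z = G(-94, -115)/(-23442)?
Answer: -249858/3907 ≈ -63.951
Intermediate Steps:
G(Y, J) = -8 - 194*J
Z = -3717/3907 (Z = (-8 - 194*(-115))/(-23442) = (-8 + 22310)*(-1/23442) = 22302*(-1/23442) = -3717/3907 ≈ -0.95137)
B(z, n) = n*z
L = 63 (L = (-6 - 1*15)*(-3*(3 - 2)) = (-6 - 15)*(-3*1) = -21*(-3) = 63)
Z - L = -3717/3907 - 1*63 = -3717/3907 - 63 = -249858/3907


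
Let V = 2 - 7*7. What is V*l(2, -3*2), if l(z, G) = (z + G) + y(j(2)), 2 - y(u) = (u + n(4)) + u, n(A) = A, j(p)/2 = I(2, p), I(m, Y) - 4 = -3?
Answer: 470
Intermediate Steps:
I(m, Y) = 1 (I(m, Y) = 4 - 3 = 1)
j(p) = 2 (j(p) = 2*1 = 2)
V = -47 (V = 2 - 49 = -47)
y(u) = -2 - 2*u (y(u) = 2 - ((u + 4) + u) = 2 - ((4 + u) + u) = 2 - (4 + 2*u) = 2 + (-4 - 2*u) = -2 - 2*u)
l(z, G) = -6 + G + z (l(z, G) = (z + G) + (-2 - 2*2) = (G + z) + (-2 - 4) = (G + z) - 6 = -6 + G + z)
V*l(2, -3*2) = -47*(-6 - 3*2 + 2) = -47*(-6 - 6 + 2) = -47*(-10) = 470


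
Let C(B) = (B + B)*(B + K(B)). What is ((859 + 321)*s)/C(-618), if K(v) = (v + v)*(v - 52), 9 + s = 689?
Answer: -100300/127849059 ≈ -0.00078452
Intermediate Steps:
s = 680 (s = -9 + 689 = 680)
K(v) = 2*v*(-52 + v) (K(v) = (2*v)*(-52 + v) = 2*v*(-52 + v))
C(B) = 2*B*(B + 2*B*(-52 + B)) (C(B) = (B + B)*(B + 2*B*(-52 + B)) = (2*B)*(B + 2*B*(-52 + B)) = 2*B*(B + 2*B*(-52 + B)))
((859 + 321)*s)/C(-618) = ((859 + 321)*680)/(((-618)²*(-206 + 4*(-618)))) = (1180*680)/((381924*(-206 - 2472))) = 802400/((381924*(-2678))) = 802400/(-1022792472) = 802400*(-1/1022792472) = -100300/127849059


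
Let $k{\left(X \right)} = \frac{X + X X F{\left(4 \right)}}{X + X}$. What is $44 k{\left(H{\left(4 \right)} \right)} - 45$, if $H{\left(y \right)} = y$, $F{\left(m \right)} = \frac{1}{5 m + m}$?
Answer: $- \frac{58}{3} \approx -19.333$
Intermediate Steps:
$F{\left(m \right)} = \frac{1}{6 m}$
$k{\left(X \right)} = \frac{X + \frac{X^{2}}{24}}{2 X}$ ($k{\left(X \right)} = \frac{X + X X \frac{1}{6 \cdot 4}}{X + X} = \frac{X + X^{2} \cdot \frac{1}{6} \cdot \frac{1}{4}}{2 X} = \left(X + X^{2} \cdot \frac{1}{24}\right) \frac{1}{2 X} = \left(X + \frac{X^{2}}{24}\right) \frac{1}{2 X} = \frac{X + \frac{X^{2}}{24}}{2 X}$)
$44 k{\left(H{\left(4 \right)} \right)} - 45 = 44 \left(\frac{1}{2} + \frac{1}{48} \cdot 4\right) - 45 = 44 \left(\frac{1}{2} + \frac{1}{12}\right) - 45 = 44 \cdot \frac{7}{12} - 45 = \frac{77}{3} - 45 = - \frac{58}{3}$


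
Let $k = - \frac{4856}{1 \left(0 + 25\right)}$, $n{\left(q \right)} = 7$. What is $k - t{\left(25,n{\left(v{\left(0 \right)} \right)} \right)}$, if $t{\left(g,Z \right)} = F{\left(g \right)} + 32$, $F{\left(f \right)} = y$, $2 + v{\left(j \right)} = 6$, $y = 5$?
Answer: $- \frac{5781}{25} \approx -231.24$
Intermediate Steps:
$v{\left(j \right)} = 4$ ($v{\left(j \right)} = -2 + 6 = 4$)
$F{\left(f \right)} = 5$
$t{\left(g,Z \right)} = 37$ ($t{\left(g,Z \right)} = 5 + 32 = 37$)
$k = - \frac{4856}{25}$ ($k = - \frac{4856}{1 \cdot 25} = - \frac{4856}{25} \approx -194.24$)
$k - t{\left(25,n{\left(v{\left(0 \right)} \right)} \right)} = - \frac{4856}{25} - 37 = - \frac{5781}{25}$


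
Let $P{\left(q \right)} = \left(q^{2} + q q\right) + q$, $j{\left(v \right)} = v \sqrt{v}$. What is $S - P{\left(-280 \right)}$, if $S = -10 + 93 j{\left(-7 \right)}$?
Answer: $-156530 - 651 i \sqrt{7} \approx -1.5653 \cdot 10^{5} - 1722.4 i$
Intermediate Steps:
$j{\left(v \right)} = v^{\frac{3}{2}}$
$P{\left(q \right)} = q + 2 q^{2}$ ($P{\left(q \right)} = \left(q^{2} + q^{2}\right) + q = 2 q^{2} + q = q + 2 q^{2}$)
$S = -10 - 651 i \sqrt{7}$ ($S = -10 + 93 \left(-7\right)^{\frac{3}{2}} = -10 + 93 \left(- 7 i \sqrt{7}\right) = -10 - 651 i \sqrt{7} \approx -10.0 - 1722.4 i$)
$S - P{\left(-280 \right)} = \left(-10 - 651 i \sqrt{7}\right) - - 280 \left(1 + 2 \left(-280\right)\right) = \left(-10 - 651 i \sqrt{7}\right) - - 280 \left(1 - 560\right) = \left(-10 - 651 i \sqrt{7}\right) - \left(-280\right) \left(-559\right) = \left(-10 - 651 i \sqrt{7}\right) - 156520 = -156530 - 651 i \sqrt{7}$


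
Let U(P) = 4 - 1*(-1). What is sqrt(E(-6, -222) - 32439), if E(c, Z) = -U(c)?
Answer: 2*I*sqrt(8111) ≈ 180.12*I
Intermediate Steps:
U(P) = 5 (U(P) = 4 + 1 = 5)
E(c, Z) = -5 (E(c, Z) = -1*5 = -5)
sqrt(E(-6, -222) - 32439) = sqrt(-5 - 32439) = sqrt(-32444) = 2*I*sqrt(8111)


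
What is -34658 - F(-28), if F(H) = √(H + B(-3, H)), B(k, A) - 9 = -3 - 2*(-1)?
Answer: -34658 - 2*I*√5 ≈ -34658.0 - 4.4721*I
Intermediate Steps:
B(k, A) = 8 (B(k, A) = 9 + (-3 - 2*(-1)) = 9 + (-3 + 2) = 9 - 1 = 8)
F(H) = √(8 + H) (F(H) = √(H + 8) = √(8 + H))
-34658 - F(-28) = -34658 - √(8 - 28) = -34658 - √(-20) = -34658 - 2*I*√5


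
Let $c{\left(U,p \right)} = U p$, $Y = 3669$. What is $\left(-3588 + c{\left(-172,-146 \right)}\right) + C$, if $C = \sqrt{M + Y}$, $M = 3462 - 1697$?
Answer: $21524 + \sqrt{5434} \approx 21598.0$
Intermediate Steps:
$M = 1765$
$C = \sqrt{5434}$ ($C = \sqrt{1765 + 3669} = \sqrt{5434} \approx 73.716$)
$\left(-3588 + c{\left(-172,-146 \right)}\right) + C = \left(-3588 - -25112\right) + \sqrt{5434} = \left(-3588 + 25112\right) + \sqrt{5434} = 21524 + \sqrt{5434}$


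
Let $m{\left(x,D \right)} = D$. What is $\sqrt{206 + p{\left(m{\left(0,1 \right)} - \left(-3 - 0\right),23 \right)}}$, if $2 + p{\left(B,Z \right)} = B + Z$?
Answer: $\sqrt{231} \approx 15.199$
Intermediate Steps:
$p{\left(B,Z \right)} = -2 + B + Z$ ($p{\left(B,Z \right)} = -2 + \left(B + Z\right) = -2 + B + Z$)
$\sqrt{206 + p{\left(m{\left(0,1 \right)} - \left(-3 - 0\right),23 \right)}} = \sqrt{206 + \left(-2 + \left(1 - \left(-3 - 0\right)\right) + 23\right)} = \sqrt{206 + \left(-2 + \left(1 - \left(-3 + 0\right)\right) + 23\right)} = \sqrt{206 + \left(-2 + \left(1 - -3\right) + 23\right)} = \sqrt{206 + \left(-2 + \left(1 + 3\right) + 23\right)} = \sqrt{206 + \left(-2 + 4 + 23\right)} = \sqrt{206 + 25} = \sqrt{231}$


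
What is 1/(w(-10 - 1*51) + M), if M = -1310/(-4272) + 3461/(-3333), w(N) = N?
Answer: -2373096/146495383 ≈ -0.016199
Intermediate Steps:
M = -1736527/2373096 (M = -1310*(-1/4272) + 3461*(-1/3333) = 655/2136 - 3461/3333 = -1736527/2373096 ≈ -0.73176)
1/(w(-10 - 1*51) + M) = 1/((-10 - 1*51) - 1736527/2373096) = 1/((-10 - 51) - 1736527/2373096) = 1/(-61 - 1736527/2373096) = 1/(-146495383/2373096) = -2373096/146495383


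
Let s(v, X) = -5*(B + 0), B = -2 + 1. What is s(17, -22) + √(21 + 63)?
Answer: 5 + 2*√21 ≈ 14.165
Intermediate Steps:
B = -1
s(v, X) = 5 (s(v, X) = -5*(-1 + 0) = -5*(-1) = 5)
s(17, -22) + √(21 + 63) = 5 + √(21 + 63) = 5 + √84 = 5 + 2*√21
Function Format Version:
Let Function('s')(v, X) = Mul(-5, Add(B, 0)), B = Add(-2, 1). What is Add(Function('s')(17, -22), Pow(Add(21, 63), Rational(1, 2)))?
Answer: Add(5, Mul(2, Pow(21, Rational(1, 2)))) ≈ 14.165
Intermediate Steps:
B = -1
Function('s')(v, X) = 5 (Function('s')(v, X) = Mul(-5, Add(-1, 0)) = Mul(-5, -1) = 5)
Add(Function('s')(17, -22), Pow(Add(21, 63), Rational(1, 2))) = Add(5, Pow(Add(21, 63), Rational(1, 2))) = Add(5, Pow(84, Rational(1, 2))) = Add(5, Mul(2, Pow(21, Rational(1, 2))))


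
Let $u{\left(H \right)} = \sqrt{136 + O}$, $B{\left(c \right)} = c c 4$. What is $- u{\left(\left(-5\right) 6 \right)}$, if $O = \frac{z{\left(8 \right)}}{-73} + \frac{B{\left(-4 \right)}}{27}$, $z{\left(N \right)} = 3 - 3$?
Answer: $- \frac{2 \sqrt{2802}}{9} \approx -11.763$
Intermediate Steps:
$z{\left(N \right)} = 0$ ($z{\left(N \right)} = 3 - 3 = 0$)
$B{\left(c \right)} = 4 c^{2}$ ($B{\left(c \right)} = c^{2} \cdot 4 = 4 c^{2}$)
$O = \frac{64}{27}$ ($O = \frac{0}{-73} + \frac{4 \left(-4\right)^{2}}{27} = 0 \left(- \frac{1}{73}\right) + 4 \cdot 16 \cdot \frac{1}{27} = 0 + 64 \cdot \frac{1}{27} = 0 + \frac{64}{27} = \frac{64}{27} \approx 2.3704$)
$u{\left(H \right)} = \frac{2 \sqrt{2802}}{9}$ ($u{\left(H \right)} = \sqrt{136 + \frac{64}{27}} = \sqrt{\frac{3736}{27}} = \frac{2 \sqrt{2802}}{9}$)
$- u{\left(\left(-5\right) 6 \right)} = - \frac{2 \sqrt{2802}}{9}$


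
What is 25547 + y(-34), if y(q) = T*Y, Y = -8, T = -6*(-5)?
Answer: 25307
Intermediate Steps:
T = 30
y(q) = -240 (y(q) = 30*(-8) = -240)
25547 + y(-34) = 25547 - 240 = 25307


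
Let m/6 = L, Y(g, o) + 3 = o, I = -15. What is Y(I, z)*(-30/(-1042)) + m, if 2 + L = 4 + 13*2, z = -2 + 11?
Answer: 87618/521 ≈ 168.17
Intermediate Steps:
z = 9
Y(g, o) = -3 + o
L = 28 (L = -2 + (4 + 13*2) = -2 + (4 + 26) = -2 + 30 = 28)
m = 168 (m = 6*28 = 168)
Y(I, z)*(-30/(-1042)) + m = (-3 + 9)*(-30/(-1042)) + 168 = 6*(-30*(-1/1042)) + 168 = 6*(15/521) + 168 = 90/521 + 168 = 87618/521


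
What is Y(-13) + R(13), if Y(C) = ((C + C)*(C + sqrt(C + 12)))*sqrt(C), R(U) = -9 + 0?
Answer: -9 + sqrt(13)*(26 + 338*I) ≈ 84.744 + 1218.7*I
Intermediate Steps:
R(U) = -9
Y(C) = 2*C**(3/2)*(C + sqrt(12 + C)) (Y(C) = ((2*C)*(C + sqrt(12 + C)))*sqrt(C) = (2*C*(C + sqrt(12 + C)))*sqrt(C) = 2*C**(3/2)*(C + sqrt(12 + C)))
Y(-13) + R(13) = 2*(-13)**(3/2)*(-13 + sqrt(12 - 13)) - 9 = 2*(-13*I*sqrt(13))*(-13 + sqrt(-1)) - 9 = 2*(-13*I*sqrt(13))*(-13 + I) - 9 = -26*I*sqrt(13)*(-13 + I) - 9 = -9 - 26*I*sqrt(13)*(-13 + I)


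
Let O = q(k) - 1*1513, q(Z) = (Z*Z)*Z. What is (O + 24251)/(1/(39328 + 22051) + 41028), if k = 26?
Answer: 2474433006/2518257613 ≈ 0.98260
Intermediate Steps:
q(Z) = Z³ (q(Z) = Z²*Z = Z³)
O = 16063 (O = 26³ - 1*1513 = 17576 - 1513 = 16063)
(O + 24251)/(1/(39328 + 22051) + 41028) = (16063 + 24251)/(1/(39328 + 22051) + 41028) = 40314/(1/61379 + 41028) = 40314/(2518257613/61379) = 40314*(61379/2518257613) = 2474433006/2518257613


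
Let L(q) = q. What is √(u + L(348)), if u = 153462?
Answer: 3*√17090 ≈ 392.19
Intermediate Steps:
√(u + L(348)) = √(153462 + 348) = √153810 = 3*√17090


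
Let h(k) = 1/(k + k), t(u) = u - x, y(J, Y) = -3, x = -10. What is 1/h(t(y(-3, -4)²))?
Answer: 38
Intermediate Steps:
t(u) = 10 + u (t(u) = u - 1*(-10) = u + 10 = 10 + u)
h(k) = 1/(2*k)
1/h(t(y(-3, -4)²)) = 1/(1/(2*(10 + (-3)²))) = 1/(1/(2*(10 + 9))) = 1/((½)/19) = 1/((½)*(1/19)) = 1/(1/38) = 38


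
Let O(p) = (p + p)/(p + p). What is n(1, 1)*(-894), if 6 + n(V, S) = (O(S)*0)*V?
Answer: 5364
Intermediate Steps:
O(p) = 1 (O(p) = (2*p)/((2*p)) = (2*p)*(1/(2*p)) = 1)
n(V, S) = -6 (n(V, S) = -6 + (1*0)*V = -6 + 0*V = -6 + 0 = -6)
n(1, 1)*(-894) = -6*(-894) = 5364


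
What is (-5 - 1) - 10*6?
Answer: -66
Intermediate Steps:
(-5 - 1) - 10*6 = -6 - 60 = -66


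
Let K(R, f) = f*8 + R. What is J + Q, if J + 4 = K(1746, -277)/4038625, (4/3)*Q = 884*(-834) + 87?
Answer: -1786302415551/3230900 ≈ -5.5288e+5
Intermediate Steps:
Q = -2211507/4 (Q = 3*(884*(-834) + 87)/4 = 3*(-737256 + 87)/4 = (3/4)*(-737169) = -2211507/4 ≈ -5.5288e+5)
K(R, f) = R + 8*f (K(R, f) = 8*f + R = R + 8*f)
J = -3230994/807725 (J = -4 + (1746 + 8*(-277))/4038625 = -4 + (1746 - 2216)*(1/4038625) = -4 - 470*1/4038625 = -4 - 94/807725 = -3230994/807725 ≈ -4.0001)
J + Q = -3230994/807725 - 2211507/4 = -1786302415551/3230900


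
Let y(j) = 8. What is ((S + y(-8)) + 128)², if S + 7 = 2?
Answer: 17161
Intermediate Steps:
S = -5 (S = -7 + 2 = -5)
((S + y(-8)) + 128)² = ((-5 + 8) + 128)² = (3 + 128)² = 131² = 17161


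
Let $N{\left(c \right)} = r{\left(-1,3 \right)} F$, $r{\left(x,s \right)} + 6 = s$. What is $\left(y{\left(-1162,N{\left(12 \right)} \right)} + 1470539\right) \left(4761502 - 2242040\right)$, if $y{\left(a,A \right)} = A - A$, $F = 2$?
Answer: $3704967130018$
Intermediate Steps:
$r{\left(x,s \right)} = -6 + s$
$N{\left(c \right)} = -6$ ($N{\left(c \right)} = \left(-6 + 3\right) 2 = \left(-3\right) 2 = -6$)
$y{\left(a,A \right)} = 0$
$\left(y{\left(-1162,N{\left(12 \right)} \right)} + 1470539\right) \left(4761502 - 2242040\right) = \left(0 + 1470539\right) \left(4761502 - 2242040\right) = 1470539 \cdot 2519462 = 3704967130018$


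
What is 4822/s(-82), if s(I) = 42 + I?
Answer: -2411/20 ≈ -120.55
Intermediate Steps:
4822/s(-82) = 4822/(42 - 82) = 4822/(-40) = 4822*(-1/40) = -2411/20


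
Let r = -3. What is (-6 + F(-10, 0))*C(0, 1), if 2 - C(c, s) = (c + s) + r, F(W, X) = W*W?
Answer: 376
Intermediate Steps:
F(W, X) = W**2
C(c, s) = 5 - c - s (C(c, s) = 2 - ((c + s) - 3) = 2 - (-3 + c + s) = 2 + (3 - c - s) = 5 - c - s)
(-6 + F(-10, 0))*C(0, 1) = (-6 + (-10)**2)*(5 - 1*0 - 1*1) = (-6 + 100)*(5 + 0 - 1) = 94*4 = 376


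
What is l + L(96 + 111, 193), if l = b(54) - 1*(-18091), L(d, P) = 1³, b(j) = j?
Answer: 18146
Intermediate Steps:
L(d, P) = 1
l = 18145 (l = 54 - 1*(-18091) = 54 + 18091 = 18145)
l + L(96 + 111, 193) = 18145 + 1 = 18146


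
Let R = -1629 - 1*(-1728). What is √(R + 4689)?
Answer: 6*√133 ≈ 69.195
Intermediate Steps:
R = 99 (R = -1629 + 1728 = 99)
√(R + 4689) = √(99 + 4689) = √4788 = 6*√133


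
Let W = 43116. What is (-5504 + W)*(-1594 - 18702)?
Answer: -763373152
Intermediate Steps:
(-5504 + W)*(-1594 - 18702) = (-5504 + 43116)*(-1594 - 18702) = 37612*(-20296) = -763373152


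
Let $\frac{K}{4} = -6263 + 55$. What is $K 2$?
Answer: $-49664$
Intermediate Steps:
$K = -24832$ ($K = 4 \left(-6263 + 55\right) = 4 \left(-6208\right) = -24832$)
$K 2 = \left(-24832\right) 2 = -49664$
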